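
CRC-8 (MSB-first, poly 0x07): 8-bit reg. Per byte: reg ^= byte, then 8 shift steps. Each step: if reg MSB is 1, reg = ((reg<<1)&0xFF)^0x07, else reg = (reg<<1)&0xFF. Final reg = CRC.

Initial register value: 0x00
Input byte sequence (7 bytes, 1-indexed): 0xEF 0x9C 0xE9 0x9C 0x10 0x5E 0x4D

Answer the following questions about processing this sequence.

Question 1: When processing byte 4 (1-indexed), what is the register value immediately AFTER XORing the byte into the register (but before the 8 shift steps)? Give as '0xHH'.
Answer: 0x99

Derivation:
Register before byte 4: 0x05
Byte 4: 0x9C
0x05 XOR 0x9C = 0x99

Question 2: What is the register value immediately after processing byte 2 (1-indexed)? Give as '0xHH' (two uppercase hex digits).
After byte 1 (0xEF): reg=0x83
After byte 2 (0x9C): reg=0x5D

Answer: 0x5D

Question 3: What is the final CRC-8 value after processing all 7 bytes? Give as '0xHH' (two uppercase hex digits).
After byte 1 (0xEF): reg=0x83
After byte 2 (0x9C): reg=0x5D
After byte 3 (0xE9): reg=0x05
After byte 4 (0x9C): reg=0xC6
After byte 5 (0x10): reg=0x2C
After byte 6 (0x5E): reg=0x59
After byte 7 (0x4D): reg=0x6C

Answer: 0x6C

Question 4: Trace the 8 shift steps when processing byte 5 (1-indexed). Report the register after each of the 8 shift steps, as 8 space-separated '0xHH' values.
Answer: 0xAB 0x51 0xA2 0x43 0x86 0x0B 0x16 0x2C

Derivation:
After byte 1 (0xEF): reg=0x83
After byte 2 (0x9C): reg=0x5D
After byte 3 (0xE9): reg=0x05
After byte 4 (0x9C): reg=0xC6
Register before byte 5: 0xC6
After XOR with byte 0x10: 0xD6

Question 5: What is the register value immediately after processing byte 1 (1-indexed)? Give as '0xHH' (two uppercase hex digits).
Answer: 0x83

Derivation:
After byte 1 (0xEF): reg=0x83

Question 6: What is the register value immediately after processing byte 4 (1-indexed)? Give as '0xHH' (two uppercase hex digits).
Answer: 0xC6

Derivation:
After byte 1 (0xEF): reg=0x83
After byte 2 (0x9C): reg=0x5D
After byte 3 (0xE9): reg=0x05
After byte 4 (0x9C): reg=0xC6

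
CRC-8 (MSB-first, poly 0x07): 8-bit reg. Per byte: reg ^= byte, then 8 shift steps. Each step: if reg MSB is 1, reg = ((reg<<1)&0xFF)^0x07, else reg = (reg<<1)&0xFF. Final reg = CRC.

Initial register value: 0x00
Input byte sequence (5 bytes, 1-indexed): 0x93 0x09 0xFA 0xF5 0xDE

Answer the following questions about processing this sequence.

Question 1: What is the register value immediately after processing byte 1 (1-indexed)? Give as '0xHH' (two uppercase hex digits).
After byte 1 (0x93): reg=0xF0

Answer: 0xF0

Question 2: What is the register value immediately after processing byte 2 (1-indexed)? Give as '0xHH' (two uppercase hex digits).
After byte 1 (0x93): reg=0xF0
After byte 2 (0x09): reg=0xE1

Answer: 0xE1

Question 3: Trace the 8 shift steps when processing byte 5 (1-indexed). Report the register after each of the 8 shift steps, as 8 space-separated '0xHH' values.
After byte 1 (0x93): reg=0xF0
After byte 2 (0x09): reg=0xE1
After byte 3 (0xFA): reg=0x41
After byte 4 (0xF5): reg=0x05
Register before byte 5: 0x05
After XOR with byte 0xDE: 0xDB

Answer: 0xB1 0x65 0xCA 0x93 0x21 0x42 0x84 0x0F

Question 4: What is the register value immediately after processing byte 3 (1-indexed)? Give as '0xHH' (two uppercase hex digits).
Answer: 0x41

Derivation:
After byte 1 (0x93): reg=0xF0
After byte 2 (0x09): reg=0xE1
After byte 3 (0xFA): reg=0x41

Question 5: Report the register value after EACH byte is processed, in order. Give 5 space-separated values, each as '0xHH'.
0xF0 0xE1 0x41 0x05 0x0F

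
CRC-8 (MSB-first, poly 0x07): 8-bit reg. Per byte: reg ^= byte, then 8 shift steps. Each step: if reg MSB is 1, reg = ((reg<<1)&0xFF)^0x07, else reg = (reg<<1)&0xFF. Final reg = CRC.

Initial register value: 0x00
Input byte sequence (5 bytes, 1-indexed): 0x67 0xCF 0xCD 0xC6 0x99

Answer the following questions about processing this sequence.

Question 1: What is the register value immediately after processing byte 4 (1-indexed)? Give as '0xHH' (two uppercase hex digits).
Answer: 0xA5

Derivation:
After byte 1 (0x67): reg=0x32
After byte 2 (0xCF): reg=0xFD
After byte 3 (0xCD): reg=0x90
After byte 4 (0xC6): reg=0xA5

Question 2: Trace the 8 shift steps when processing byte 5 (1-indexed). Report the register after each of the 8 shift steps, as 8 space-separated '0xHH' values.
After byte 1 (0x67): reg=0x32
After byte 2 (0xCF): reg=0xFD
After byte 3 (0xCD): reg=0x90
After byte 4 (0xC6): reg=0xA5
Register before byte 5: 0xA5
After XOR with byte 0x99: 0x3C

Answer: 0x78 0xF0 0xE7 0xC9 0x95 0x2D 0x5A 0xB4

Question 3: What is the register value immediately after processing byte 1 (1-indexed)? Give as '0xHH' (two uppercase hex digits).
Answer: 0x32

Derivation:
After byte 1 (0x67): reg=0x32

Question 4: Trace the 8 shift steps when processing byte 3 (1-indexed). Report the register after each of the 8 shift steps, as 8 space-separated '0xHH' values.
Answer: 0x60 0xC0 0x87 0x09 0x12 0x24 0x48 0x90

Derivation:
After byte 1 (0x67): reg=0x32
After byte 2 (0xCF): reg=0xFD
Register before byte 3: 0xFD
After XOR with byte 0xCD: 0x30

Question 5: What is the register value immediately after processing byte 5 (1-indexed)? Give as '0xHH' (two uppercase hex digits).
After byte 1 (0x67): reg=0x32
After byte 2 (0xCF): reg=0xFD
After byte 3 (0xCD): reg=0x90
After byte 4 (0xC6): reg=0xA5
After byte 5 (0x99): reg=0xB4

Answer: 0xB4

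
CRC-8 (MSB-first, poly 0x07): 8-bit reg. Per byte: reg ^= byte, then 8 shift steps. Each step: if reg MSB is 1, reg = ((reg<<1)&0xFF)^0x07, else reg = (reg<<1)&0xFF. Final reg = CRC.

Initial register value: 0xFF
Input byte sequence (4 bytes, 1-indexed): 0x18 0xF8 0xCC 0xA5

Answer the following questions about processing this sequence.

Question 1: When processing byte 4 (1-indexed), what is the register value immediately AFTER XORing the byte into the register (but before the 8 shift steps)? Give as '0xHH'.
Answer: 0xAB

Derivation:
Register before byte 4: 0x0E
Byte 4: 0xA5
0x0E XOR 0xA5 = 0xAB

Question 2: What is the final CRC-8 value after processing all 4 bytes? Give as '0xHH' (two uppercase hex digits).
After byte 1 (0x18): reg=0xBB
After byte 2 (0xF8): reg=0xCE
After byte 3 (0xCC): reg=0x0E
After byte 4 (0xA5): reg=0x58

Answer: 0x58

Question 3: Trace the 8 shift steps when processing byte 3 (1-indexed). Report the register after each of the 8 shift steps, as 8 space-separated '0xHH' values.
Answer: 0x04 0x08 0x10 0x20 0x40 0x80 0x07 0x0E

Derivation:
After byte 1 (0x18): reg=0xBB
After byte 2 (0xF8): reg=0xCE
Register before byte 3: 0xCE
After XOR with byte 0xCC: 0x02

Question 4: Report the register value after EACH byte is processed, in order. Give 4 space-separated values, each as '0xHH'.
0xBB 0xCE 0x0E 0x58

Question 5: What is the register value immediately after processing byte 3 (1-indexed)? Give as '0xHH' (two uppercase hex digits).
After byte 1 (0x18): reg=0xBB
After byte 2 (0xF8): reg=0xCE
After byte 3 (0xCC): reg=0x0E

Answer: 0x0E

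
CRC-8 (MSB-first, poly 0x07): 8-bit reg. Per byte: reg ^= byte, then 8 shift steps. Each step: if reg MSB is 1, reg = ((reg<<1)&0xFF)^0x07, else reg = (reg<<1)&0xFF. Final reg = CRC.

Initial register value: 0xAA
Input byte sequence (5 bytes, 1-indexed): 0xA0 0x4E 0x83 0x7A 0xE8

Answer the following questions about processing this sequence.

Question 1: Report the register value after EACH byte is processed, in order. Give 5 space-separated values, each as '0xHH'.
0x36 0x6F 0x8A 0xDE 0x82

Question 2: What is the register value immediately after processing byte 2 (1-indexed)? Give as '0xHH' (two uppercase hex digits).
After byte 1 (0xA0): reg=0x36
After byte 2 (0x4E): reg=0x6F

Answer: 0x6F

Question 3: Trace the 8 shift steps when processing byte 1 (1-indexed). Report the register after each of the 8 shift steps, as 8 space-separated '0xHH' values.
Answer: 0x14 0x28 0x50 0xA0 0x47 0x8E 0x1B 0x36

Derivation:
Register before byte 1: 0xAA
After XOR with byte 0xA0: 0x0A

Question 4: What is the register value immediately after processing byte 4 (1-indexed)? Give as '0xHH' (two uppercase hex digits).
Answer: 0xDE

Derivation:
After byte 1 (0xA0): reg=0x36
After byte 2 (0x4E): reg=0x6F
After byte 3 (0x83): reg=0x8A
After byte 4 (0x7A): reg=0xDE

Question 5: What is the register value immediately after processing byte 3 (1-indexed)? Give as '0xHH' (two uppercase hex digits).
Answer: 0x8A

Derivation:
After byte 1 (0xA0): reg=0x36
After byte 2 (0x4E): reg=0x6F
After byte 3 (0x83): reg=0x8A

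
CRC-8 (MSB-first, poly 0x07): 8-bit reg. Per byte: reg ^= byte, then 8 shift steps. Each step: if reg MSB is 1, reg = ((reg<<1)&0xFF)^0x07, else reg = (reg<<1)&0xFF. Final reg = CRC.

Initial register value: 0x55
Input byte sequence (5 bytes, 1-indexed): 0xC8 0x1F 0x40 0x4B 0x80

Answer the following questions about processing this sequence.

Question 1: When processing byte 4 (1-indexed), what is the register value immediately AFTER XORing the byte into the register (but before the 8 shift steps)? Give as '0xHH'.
Answer: 0x20

Derivation:
Register before byte 4: 0x6B
Byte 4: 0x4B
0x6B XOR 0x4B = 0x20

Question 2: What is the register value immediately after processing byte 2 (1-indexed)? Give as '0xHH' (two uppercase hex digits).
Answer: 0x55

Derivation:
After byte 1 (0xC8): reg=0xDA
After byte 2 (0x1F): reg=0x55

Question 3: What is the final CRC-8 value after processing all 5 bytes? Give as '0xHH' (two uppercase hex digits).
After byte 1 (0xC8): reg=0xDA
After byte 2 (0x1F): reg=0x55
After byte 3 (0x40): reg=0x6B
After byte 4 (0x4B): reg=0xE0
After byte 5 (0x80): reg=0x27

Answer: 0x27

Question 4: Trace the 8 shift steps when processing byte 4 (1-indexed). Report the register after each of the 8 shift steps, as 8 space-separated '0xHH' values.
After byte 1 (0xC8): reg=0xDA
After byte 2 (0x1F): reg=0x55
After byte 3 (0x40): reg=0x6B
Register before byte 4: 0x6B
After XOR with byte 0x4B: 0x20

Answer: 0x40 0x80 0x07 0x0E 0x1C 0x38 0x70 0xE0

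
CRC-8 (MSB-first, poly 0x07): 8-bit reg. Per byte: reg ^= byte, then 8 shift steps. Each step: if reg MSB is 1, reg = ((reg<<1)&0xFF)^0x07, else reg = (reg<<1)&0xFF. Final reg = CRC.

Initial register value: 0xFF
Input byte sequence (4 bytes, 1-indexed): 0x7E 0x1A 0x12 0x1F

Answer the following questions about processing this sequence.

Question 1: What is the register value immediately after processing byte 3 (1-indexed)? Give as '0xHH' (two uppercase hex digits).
Answer: 0xCB

Derivation:
After byte 1 (0x7E): reg=0x8E
After byte 2 (0x1A): reg=0xE5
After byte 3 (0x12): reg=0xCB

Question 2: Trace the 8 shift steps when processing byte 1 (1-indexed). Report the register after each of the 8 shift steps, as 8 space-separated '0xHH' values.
Answer: 0x05 0x0A 0x14 0x28 0x50 0xA0 0x47 0x8E

Derivation:
Register before byte 1: 0xFF
After XOR with byte 0x7E: 0x81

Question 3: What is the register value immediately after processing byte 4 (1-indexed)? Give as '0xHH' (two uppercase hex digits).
Answer: 0x22

Derivation:
After byte 1 (0x7E): reg=0x8E
After byte 2 (0x1A): reg=0xE5
After byte 3 (0x12): reg=0xCB
After byte 4 (0x1F): reg=0x22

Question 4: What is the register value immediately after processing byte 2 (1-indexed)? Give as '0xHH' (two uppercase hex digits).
Answer: 0xE5

Derivation:
After byte 1 (0x7E): reg=0x8E
After byte 2 (0x1A): reg=0xE5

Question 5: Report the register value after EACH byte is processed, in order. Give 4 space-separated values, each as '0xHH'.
0x8E 0xE5 0xCB 0x22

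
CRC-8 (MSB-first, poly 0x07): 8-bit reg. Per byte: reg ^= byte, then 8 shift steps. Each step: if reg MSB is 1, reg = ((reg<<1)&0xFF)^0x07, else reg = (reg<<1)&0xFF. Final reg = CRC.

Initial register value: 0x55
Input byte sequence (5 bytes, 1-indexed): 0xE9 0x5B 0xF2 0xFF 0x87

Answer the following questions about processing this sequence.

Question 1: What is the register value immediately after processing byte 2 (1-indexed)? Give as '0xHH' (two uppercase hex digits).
After byte 1 (0xE9): reg=0x3D
After byte 2 (0x5B): reg=0x35

Answer: 0x35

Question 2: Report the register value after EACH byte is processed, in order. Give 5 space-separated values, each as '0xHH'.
0x3D 0x35 0x5B 0x75 0xD0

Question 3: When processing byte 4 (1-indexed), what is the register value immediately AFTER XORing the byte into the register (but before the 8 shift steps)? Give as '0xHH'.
Answer: 0xA4

Derivation:
Register before byte 4: 0x5B
Byte 4: 0xFF
0x5B XOR 0xFF = 0xA4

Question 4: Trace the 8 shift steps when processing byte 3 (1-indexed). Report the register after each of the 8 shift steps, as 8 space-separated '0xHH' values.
After byte 1 (0xE9): reg=0x3D
After byte 2 (0x5B): reg=0x35
Register before byte 3: 0x35
After XOR with byte 0xF2: 0xC7

Answer: 0x89 0x15 0x2A 0x54 0xA8 0x57 0xAE 0x5B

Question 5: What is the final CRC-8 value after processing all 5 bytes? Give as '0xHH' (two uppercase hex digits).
Answer: 0xD0

Derivation:
After byte 1 (0xE9): reg=0x3D
After byte 2 (0x5B): reg=0x35
After byte 3 (0xF2): reg=0x5B
After byte 4 (0xFF): reg=0x75
After byte 5 (0x87): reg=0xD0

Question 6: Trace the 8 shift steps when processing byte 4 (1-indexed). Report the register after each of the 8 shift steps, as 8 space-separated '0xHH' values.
Answer: 0x4F 0x9E 0x3B 0x76 0xEC 0xDF 0xB9 0x75

Derivation:
After byte 1 (0xE9): reg=0x3D
After byte 2 (0x5B): reg=0x35
After byte 3 (0xF2): reg=0x5B
Register before byte 4: 0x5B
After XOR with byte 0xFF: 0xA4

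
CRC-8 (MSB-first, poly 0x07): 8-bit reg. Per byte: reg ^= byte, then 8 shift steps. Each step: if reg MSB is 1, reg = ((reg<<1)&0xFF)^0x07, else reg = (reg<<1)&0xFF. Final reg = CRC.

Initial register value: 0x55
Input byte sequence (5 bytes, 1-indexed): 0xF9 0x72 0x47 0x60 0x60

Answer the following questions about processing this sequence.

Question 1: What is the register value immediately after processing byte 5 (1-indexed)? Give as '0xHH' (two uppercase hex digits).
After byte 1 (0xF9): reg=0x4D
After byte 2 (0x72): reg=0xBD
After byte 3 (0x47): reg=0xE8
After byte 4 (0x60): reg=0xB1
After byte 5 (0x60): reg=0x39

Answer: 0x39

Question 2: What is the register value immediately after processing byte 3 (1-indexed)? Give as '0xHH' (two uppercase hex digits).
Answer: 0xE8

Derivation:
After byte 1 (0xF9): reg=0x4D
After byte 2 (0x72): reg=0xBD
After byte 3 (0x47): reg=0xE8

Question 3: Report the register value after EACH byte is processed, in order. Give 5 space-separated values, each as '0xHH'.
0x4D 0xBD 0xE8 0xB1 0x39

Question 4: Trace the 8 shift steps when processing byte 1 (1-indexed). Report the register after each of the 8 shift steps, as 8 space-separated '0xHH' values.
Register before byte 1: 0x55
After XOR with byte 0xF9: 0xAC

Answer: 0x5F 0xBE 0x7B 0xF6 0xEB 0xD1 0xA5 0x4D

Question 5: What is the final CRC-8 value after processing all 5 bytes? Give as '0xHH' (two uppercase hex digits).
After byte 1 (0xF9): reg=0x4D
After byte 2 (0x72): reg=0xBD
After byte 3 (0x47): reg=0xE8
After byte 4 (0x60): reg=0xB1
After byte 5 (0x60): reg=0x39

Answer: 0x39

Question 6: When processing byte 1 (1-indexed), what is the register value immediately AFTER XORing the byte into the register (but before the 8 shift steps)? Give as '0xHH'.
Answer: 0xAC

Derivation:
Register before byte 1: 0x55
Byte 1: 0xF9
0x55 XOR 0xF9 = 0xAC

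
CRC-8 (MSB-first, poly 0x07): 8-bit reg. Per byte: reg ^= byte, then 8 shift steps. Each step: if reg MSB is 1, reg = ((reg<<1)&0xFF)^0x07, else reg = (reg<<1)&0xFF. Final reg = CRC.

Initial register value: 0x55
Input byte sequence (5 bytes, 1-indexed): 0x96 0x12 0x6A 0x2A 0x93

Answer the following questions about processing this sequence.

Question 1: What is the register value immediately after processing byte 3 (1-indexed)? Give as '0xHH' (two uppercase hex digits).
After byte 1 (0x96): reg=0x47
After byte 2 (0x12): reg=0xAC
After byte 3 (0x6A): reg=0x5C

Answer: 0x5C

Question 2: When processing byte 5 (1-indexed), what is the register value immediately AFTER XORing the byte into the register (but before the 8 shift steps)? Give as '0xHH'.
Answer: 0xD6

Derivation:
Register before byte 5: 0x45
Byte 5: 0x93
0x45 XOR 0x93 = 0xD6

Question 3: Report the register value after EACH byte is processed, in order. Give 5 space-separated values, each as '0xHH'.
0x47 0xAC 0x5C 0x45 0x2C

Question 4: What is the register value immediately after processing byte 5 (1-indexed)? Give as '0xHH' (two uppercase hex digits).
Answer: 0x2C

Derivation:
After byte 1 (0x96): reg=0x47
After byte 2 (0x12): reg=0xAC
After byte 3 (0x6A): reg=0x5C
After byte 4 (0x2A): reg=0x45
After byte 5 (0x93): reg=0x2C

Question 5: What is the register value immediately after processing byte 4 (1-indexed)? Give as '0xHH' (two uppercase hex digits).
Answer: 0x45

Derivation:
After byte 1 (0x96): reg=0x47
After byte 2 (0x12): reg=0xAC
After byte 3 (0x6A): reg=0x5C
After byte 4 (0x2A): reg=0x45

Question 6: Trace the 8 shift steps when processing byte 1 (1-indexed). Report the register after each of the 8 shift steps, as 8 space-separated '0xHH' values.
Register before byte 1: 0x55
After XOR with byte 0x96: 0xC3

Answer: 0x81 0x05 0x0A 0x14 0x28 0x50 0xA0 0x47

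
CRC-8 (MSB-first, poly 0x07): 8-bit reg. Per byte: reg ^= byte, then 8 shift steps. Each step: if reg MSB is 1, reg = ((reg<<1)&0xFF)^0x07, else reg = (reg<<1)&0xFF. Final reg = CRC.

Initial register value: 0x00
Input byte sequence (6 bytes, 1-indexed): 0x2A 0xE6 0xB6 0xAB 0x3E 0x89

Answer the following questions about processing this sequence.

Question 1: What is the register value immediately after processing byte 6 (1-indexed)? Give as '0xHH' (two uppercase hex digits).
After byte 1 (0x2A): reg=0xD6
After byte 2 (0xE6): reg=0x90
After byte 3 (0xB6): reg=0xF2
After byte 4 (0xAB): reg=0x88
After byte 5 (0x3E): reg=0x0B
After byte 6 (0x89): reg=0x87

Answer: 0x87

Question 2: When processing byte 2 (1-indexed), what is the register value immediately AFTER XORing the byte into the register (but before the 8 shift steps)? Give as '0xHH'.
Answer: 0x30

Derivation:
Register before byte 2: 0xD6
Byte 2: 0xE6
0xD6 XOR 0xE6 = 0x30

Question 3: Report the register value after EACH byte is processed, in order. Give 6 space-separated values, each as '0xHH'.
0xD6 0x90 0xF2 0x88 0x0B 0x87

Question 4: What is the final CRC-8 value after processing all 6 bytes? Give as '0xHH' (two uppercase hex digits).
Answer: 0x87

Derivation:
After byte 1 (0x2A): reg=0xD6
After byte 2 (0xE6): reg=0x90
After byte 3 (0xB6): reg=0xF2
After byte 4 (0xAB): reg=0x88
After byte 5 (0x3E): reg=0x0B
After byte 6 (0x89): reg=0x87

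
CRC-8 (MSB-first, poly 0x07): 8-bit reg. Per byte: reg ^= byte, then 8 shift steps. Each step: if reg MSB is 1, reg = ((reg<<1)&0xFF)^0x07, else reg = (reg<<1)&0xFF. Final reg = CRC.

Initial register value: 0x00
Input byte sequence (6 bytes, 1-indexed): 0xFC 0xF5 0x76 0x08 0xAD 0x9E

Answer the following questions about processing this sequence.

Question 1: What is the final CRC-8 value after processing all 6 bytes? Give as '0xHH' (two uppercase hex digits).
After byte 1 (0xFC): reg=0xFA
After byte 2 (0xF5): reg=0x2D
After byte 3 (0x76): reg=0x86
After byte 4 (0x08): reg=0xA3
After byte 5 (0xAD): reg=0x2A
After byte 6 (0x9E): reg=0x05

Answer: 0x05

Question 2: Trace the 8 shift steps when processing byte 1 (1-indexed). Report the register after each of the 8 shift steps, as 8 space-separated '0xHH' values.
Answer: 0xFF 0xF9 0xF5 0xED 0xDD 0xBD 0x7D 0xFA

Derivation:
Register before byte 1: 0x00
After XOR with byte 0xFC: 0xFC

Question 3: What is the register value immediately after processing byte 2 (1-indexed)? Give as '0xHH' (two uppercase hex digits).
After byte 1 (0xFC): reg=0xFA
After byte 2 (0xF5): reg=0x2D

Answer: 0x2D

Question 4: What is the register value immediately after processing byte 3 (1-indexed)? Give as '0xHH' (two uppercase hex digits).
Answer: 0x86

Derivation:
After byte 1 (0xFC): reg=0xFA
After byte 2 (0xF5): reg=0x2D
After byte 3 (0x76): reg=0x86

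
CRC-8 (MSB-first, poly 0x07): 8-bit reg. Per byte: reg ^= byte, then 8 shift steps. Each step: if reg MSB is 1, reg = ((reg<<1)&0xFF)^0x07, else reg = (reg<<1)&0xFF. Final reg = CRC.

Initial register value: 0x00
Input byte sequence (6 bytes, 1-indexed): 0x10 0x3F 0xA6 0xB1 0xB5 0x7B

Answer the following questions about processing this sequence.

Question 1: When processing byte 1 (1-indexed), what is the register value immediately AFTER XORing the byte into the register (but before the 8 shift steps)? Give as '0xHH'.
Register before byte 1: 0x00
Byte 1: 0x10
0x00 XOR 0x10 = 0x10

Answer: 0x10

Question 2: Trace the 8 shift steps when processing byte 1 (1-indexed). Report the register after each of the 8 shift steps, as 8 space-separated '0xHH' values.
Register before byte 1: 0x00
After XOR with byte 0x10: 0x10

Answer: 0x20 0x40 0x80 0x07 0x0E 0x1C 0x38 0x70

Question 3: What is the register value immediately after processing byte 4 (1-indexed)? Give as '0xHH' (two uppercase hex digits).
After byte 1 (0x10): reg=0x70
After byte 2 (0x3F): reg=0xEA
After byte 3 (0xA6): reg=0xE3
After byte 4 (0xB1): reg=0xB9

Answer: 0xB9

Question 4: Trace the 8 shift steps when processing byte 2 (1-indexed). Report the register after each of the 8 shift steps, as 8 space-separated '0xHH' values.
After byte 1 (0x10): reg=0x70
Register before byte 2: 0x70
After XOR with byte 0x3F: 0x4F

Answer: 0x9E 0x3B 0x76 0xEC 0xDF 0xB9 0x75 0xEA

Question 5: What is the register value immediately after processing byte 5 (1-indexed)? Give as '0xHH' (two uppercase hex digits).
After byte 1 (0x10): reg=0x70
After byte 2 (0x3F): reg=0xEA
After byte 3 (0xA6): reg=0xE3
After byte 4 (0xB1): reg=0xB9
After byte 5 (0xB5): reg=0x24

Answer: 0x24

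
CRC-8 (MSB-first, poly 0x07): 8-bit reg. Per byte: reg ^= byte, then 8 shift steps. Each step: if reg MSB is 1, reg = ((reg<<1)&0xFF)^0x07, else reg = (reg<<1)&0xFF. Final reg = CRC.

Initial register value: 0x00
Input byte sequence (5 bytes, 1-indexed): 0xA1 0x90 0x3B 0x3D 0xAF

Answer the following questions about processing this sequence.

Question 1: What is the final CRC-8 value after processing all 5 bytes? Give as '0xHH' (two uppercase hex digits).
Answer: 0x9E

Derivation:
After byte 1 (0xA1): reg=0x6E
After byte 2 (0x90): reg=0xF4
After byte 3 (0x3B): reg=0x63
After byte 4 (0x3D): reg=0x9D
After byte 5 (0xAF): reg=0x9E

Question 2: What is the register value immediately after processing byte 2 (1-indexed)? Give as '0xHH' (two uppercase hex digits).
Answer: 0xF4

Derivation:
After byte 1 (0xA1): reg=0x6E
After byte 2 (0x90): reg=0xF4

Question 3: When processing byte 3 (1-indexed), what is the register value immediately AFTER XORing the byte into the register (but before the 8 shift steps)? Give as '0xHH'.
Answer: 0xCF

Derivation:
Register before byte 3: 0xF4
Byte 3: 0x3B
0xF4 XOR 0x3B = 0xCF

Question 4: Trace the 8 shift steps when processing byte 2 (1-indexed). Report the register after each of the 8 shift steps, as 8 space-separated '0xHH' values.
After byte 1 (0xA1): reg=0x6E
Register before byte 2: 0x6E
After XOR with byte 0x90: 0xFE

Answer: 0xFB 0xF1 0xE5 0xCD 0x9D 0x3D 0x7A 0xF4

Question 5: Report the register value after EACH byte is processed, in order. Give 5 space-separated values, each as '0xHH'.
0x6E 0xF4 0x63 0x9D 0x9E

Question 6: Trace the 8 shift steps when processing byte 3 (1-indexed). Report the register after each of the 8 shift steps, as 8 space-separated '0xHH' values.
Answer: 0x99 0x35 0x6A 0xD4 0xAF 0x59 0xB2 0x63

Derivation:
After byte 1 (0xA1): reg=0x6E
After byte 2 (0x90): reg=0xF4
Register before byte 3: 0xF4
After XOR with byte 0x3B: 0xCF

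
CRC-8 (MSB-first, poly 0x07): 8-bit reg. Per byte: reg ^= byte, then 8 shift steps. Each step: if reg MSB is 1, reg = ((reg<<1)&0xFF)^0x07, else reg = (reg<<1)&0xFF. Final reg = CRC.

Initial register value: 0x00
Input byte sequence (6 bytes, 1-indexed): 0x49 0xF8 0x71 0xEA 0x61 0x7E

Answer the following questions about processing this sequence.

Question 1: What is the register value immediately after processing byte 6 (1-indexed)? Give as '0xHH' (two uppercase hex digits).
Answer: 0xF0

Derivation:
After byte 1 (0x49): reg=0xF8
After byte 2 (0xF8): reg=0x00
After byte 3 (0x71): reg=0x50
After byte 4 (0xEA): reg=0x2F
After byte 5 (0x61): reg=0xED
After byte 6 (0x7E): reg=0xF0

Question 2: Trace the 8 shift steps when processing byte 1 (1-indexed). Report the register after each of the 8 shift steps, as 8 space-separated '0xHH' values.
Answer: 0x92 0x23 0x46 0x8C 0x1F 0x3E 0x7C 0xF8

Derivation:
Register before byte 1: 0x00
After XOR with byte 0x49: 0x49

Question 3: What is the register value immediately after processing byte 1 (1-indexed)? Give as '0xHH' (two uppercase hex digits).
Answer: 0xF8

Derivation:
After byte 1 (0x49): reg=0xF8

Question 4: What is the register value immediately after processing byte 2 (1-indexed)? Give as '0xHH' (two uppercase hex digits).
Answer: 0x00

Derivation:
After byte 1 (0x49): reg=0xF8
After byte 2 (0xF8): reg=0x00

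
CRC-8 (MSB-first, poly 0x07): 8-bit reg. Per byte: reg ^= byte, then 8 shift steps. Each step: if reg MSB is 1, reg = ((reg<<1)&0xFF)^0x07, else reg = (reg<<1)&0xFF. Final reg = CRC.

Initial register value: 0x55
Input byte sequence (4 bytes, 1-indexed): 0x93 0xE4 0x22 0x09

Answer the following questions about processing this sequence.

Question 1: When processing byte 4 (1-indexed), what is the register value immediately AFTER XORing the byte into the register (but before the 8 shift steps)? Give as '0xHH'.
Register before byte 4: 0x09
Byte 4: 0x09
0x09 XOR 0x09 = 0x00

Answer: 0x00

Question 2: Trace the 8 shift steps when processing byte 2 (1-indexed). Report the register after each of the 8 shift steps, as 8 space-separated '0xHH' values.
Answer: 0x77 0xEE 0xDB 0xB1 0x65 0xCA 0x93 0x21

Derivation:
After byte 1 (0x93): reg=0x5C
Register before byte 2: 0x5C
After XOR with byte 0xE4: 0xB8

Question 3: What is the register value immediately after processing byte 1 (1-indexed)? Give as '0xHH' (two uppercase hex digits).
Answer: 0x5C

Derivation:
After byte 1 (0x93): reg=0x5C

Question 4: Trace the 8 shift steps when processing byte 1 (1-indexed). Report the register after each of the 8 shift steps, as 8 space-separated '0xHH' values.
Register before byte 1: 0x55
After XOR with byte 0x93: 0xC6

Answer: 0x8B 0x11 0x22 0x44 0x88 0x17 0x2E 0x5C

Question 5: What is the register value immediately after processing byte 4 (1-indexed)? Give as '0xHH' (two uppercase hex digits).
After byte 1 (0x93): reg=0x5C
After byte 2 (0xE4): reg=0x21
After byte 3 (0x22): reg=0x09
After byte 4 (0x09): reg=0x00

Answer: 0x00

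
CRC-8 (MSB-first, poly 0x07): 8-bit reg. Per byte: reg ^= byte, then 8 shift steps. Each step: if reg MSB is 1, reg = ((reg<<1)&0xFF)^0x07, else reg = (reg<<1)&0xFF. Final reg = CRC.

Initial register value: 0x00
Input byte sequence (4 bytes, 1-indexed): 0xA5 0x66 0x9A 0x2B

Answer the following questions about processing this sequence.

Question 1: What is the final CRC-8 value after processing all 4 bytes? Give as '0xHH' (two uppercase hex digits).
After byte 1 (0xA5): reg=0x72
After byte 2 (0x66): reg=0x6C
After byte 3 (0x9A): reg=0xCC
After byte 4 (0x2B): reg=0xBB

Answer: 0xBB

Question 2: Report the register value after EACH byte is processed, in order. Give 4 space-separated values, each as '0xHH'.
0x72 0x6C 0xCC 0xBB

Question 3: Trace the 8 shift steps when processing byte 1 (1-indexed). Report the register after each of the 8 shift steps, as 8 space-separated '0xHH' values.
Register before byte 1: 0x00
After XOR with byte 0xA5: 0xA5

Answer: 0x4D 0x9A 0x33 0x66 0xCC 0x9F 0x39 0x72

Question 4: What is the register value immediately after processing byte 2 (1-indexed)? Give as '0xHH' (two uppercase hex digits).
After byte 1 (0xA5): reg=0x72
After byte 2 (0x66): reg=0x6C

Answer: 0x6C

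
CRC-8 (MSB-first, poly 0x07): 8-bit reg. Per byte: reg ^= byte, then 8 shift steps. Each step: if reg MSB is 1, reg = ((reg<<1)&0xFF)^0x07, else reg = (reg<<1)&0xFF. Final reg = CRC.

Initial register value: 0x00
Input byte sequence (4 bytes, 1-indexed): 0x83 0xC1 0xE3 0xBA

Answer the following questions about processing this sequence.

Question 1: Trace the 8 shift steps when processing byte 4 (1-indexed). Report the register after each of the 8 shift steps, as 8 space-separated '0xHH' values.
Answer: 0xA6 0x4B 0x96 0x2B 0x56 0xAC 0x5F 0xBE

Derivation:
After byte 1 (0x83): reg=0x80
After byte 2 (0xC1): reg=0xC0
After byte 3 (0xE3): reg=0xE9
Register before byte 4: 0xE9
After XOR with byte 0xBA: 0x53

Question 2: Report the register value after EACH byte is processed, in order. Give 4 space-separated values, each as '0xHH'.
0x80 0xC0 0xE9 0xBE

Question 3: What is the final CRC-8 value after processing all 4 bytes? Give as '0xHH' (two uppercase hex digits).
Answer: 0xBE

Derivation:
After byte 1 (0x83): reg=0x80
After byte 2 (0xC1): reg=0xC0
After byte 3 (0xE3): reg=0xE9
After byte 4 (0xBA): reg=0xBE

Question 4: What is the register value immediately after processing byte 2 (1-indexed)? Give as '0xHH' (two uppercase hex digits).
After byte 1 (0x83): reg=0x80
After byte 2 (0xC1): reg=0xC0

Answer: 0xC0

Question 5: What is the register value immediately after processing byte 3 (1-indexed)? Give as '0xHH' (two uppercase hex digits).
Answer: 0xE9

Derivation:
After byte 1 (0x83): reg=0x80
After byte 2 (0xC1): reg=0xC0
After byte 3 (0xE3): reg=0xE9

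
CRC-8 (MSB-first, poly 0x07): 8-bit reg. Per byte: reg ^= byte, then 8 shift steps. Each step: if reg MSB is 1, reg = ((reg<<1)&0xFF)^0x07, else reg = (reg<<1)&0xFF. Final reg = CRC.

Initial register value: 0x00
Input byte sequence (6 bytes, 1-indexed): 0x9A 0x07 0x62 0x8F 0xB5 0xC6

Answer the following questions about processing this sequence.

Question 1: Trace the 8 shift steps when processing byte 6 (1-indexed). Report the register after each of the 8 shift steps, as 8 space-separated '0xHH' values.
After byte 1 (0x9A): reg=0xCF
After byte 2 (0x07): reg=0x76
After byte 3 (0x62): reg=0x6C
After byte 4 (0x8F): reg=0xA7
After byte 5 (0xB5): reg=0x7E
Register before byte 6: 0x7E
After XOR with byte 0xC6: 0xB8

Answer: 0x77 0xEE 0xDB 0xB1 0x65 0xCA 0x93 0x21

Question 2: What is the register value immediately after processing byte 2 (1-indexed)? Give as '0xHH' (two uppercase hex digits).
After byte 1 (0x9A): reg=0xCF
After byte 2 (0x07): reg=0x76

Answer: 0x76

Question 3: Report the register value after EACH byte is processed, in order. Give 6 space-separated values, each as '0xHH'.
0xCF 0x76 0x6C 0xA7 0x7E 0x21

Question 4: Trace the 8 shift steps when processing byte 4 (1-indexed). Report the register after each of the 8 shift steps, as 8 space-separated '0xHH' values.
Answer: 0xC1 0x85 0x0D 0x1A 0x34 0x68 0xD0 0xA7

Derivation:
After byte 1 (0x9A): reg=0xCF
After byte 2 (0x07): reg=0x76
After byte 3 (0x62): reg=0x6C
Register before byte 4: 0x6C
After XOR with byte 0x8F: 0xE3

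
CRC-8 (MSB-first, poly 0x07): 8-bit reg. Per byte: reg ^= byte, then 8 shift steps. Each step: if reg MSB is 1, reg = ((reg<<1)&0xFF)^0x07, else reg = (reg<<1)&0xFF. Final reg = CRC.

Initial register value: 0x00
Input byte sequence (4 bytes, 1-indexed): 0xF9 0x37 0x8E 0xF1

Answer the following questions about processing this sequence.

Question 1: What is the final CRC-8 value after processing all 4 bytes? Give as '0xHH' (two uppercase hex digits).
Answer: 0xEB

Derivation:
After byte 1 (0xF9): reg=0xE1
After byte 2 (0x37): reg=0x2C
After byte 3 (0x8E): reg=0x67
After byte 4 (0xF1): reg=0xEB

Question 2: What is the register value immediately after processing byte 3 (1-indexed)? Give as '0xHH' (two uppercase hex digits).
After byte 1 (0xF9): reg=0xE1
After byte 2 (0x37): reg=0x2C
After byte 3 (0x8E): reg=0x67

Answer: 0x67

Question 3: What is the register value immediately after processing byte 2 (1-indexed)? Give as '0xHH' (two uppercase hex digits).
After byte 1 (0xF9): reg=0xE1
After byte 2 (0x37): reg=0x2C

Answer: 0x2C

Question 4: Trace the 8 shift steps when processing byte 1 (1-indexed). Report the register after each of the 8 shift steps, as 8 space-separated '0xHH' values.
Register before byte 1: 0x00
After XOR with byte 0xF9: 0xF9

Answer: 0xF5 0xED 0xDD 0xBD 0x7D 0xFA 0xF3 0xE1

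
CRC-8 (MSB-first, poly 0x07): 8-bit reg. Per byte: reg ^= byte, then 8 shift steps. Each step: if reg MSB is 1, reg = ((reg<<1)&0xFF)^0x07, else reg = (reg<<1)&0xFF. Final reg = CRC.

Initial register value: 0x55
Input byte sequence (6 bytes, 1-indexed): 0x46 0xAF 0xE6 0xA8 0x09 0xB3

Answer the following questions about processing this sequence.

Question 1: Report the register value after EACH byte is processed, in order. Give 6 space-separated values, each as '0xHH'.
0x79 0x2C 0x78 0x3E 0x85 0x82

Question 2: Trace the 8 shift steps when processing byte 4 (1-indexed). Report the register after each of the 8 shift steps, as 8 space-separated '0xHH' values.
Answer: 0xA7 0x49 0x92 0x23 0x46 0x8C 0x1F 0x3E

Derivation:
After byte 1 (0x46): reg=0x79
After byte 2 (0xAF): reg=0x2C
After byte 3 (0xE6): reg=0x78
Register before byte 4: 0x78
After XOR with byte 0xA8: 0xD0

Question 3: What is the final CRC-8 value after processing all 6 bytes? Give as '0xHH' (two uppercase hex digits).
After byte 1 (0x46): reg=0x79
After byte 2 (0xAF): reg=0x2C
After byte 3 (0xE6): reg=0x78
After byte 4 (0xA8): reg=0x3E
After byte 5 (0x09): reg=0x85
After byte 6 (0xB3): reg=0x82

Answer: 0x82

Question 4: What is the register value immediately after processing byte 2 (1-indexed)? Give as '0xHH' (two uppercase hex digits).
Answer: 0x2C

Derivation:
After byte 1 (0x46): reg=0x79
After byte 2 (0xAF): reg=0x2C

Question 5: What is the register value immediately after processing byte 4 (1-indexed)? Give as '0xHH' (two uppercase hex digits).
Answer: 0x3E

Derivation:
After byte 1 (0x46): reg=0x79
After byte 2 (0xAF): reg=0x2C
After byte 3 (0xE6): reg=0x78
After byte 4 (0xA8): reg=0x3E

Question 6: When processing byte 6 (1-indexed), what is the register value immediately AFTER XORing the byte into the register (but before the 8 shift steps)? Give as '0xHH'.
Answer: 0x36

Derivation:
Register before byte 6: 0x85
Byte 6: 0xB3
0x85 XOR 0xB3 = 0x36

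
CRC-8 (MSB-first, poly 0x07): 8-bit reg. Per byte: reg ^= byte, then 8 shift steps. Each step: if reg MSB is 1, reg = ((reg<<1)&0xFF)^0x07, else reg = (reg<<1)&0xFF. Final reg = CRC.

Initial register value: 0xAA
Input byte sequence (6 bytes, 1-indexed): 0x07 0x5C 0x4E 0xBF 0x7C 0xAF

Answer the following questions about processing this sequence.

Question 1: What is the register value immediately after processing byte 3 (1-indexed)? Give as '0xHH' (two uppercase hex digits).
Answer: 0xC4

Derivation:
After byte 1 (0x07): reg=0x4A
After byte 2 (0x5C): reg=0x62
After byte 3 (0x4E): reg=0xC4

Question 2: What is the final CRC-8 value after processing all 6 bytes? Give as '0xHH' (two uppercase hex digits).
After byte 1 (0x07): reg=0x4A
After byte 2 (0x5C): reg=0x62
After byte 3 (0x4E): reg=0xC4
After byte 4 (0xBF): reg=0x66
After byte 5 (0x7C): reg=0x46
After byte 6 (0xAF): reg=0x91

Answer: 0x91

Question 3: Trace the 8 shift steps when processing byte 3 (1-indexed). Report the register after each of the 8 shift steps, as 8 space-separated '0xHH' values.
Answer: 0x58 0xB0 0x67 0xCE 0x9B 0x31 0x62 0xC4

Derivation:
After byte 1 (0x07): reg=0x4A
After byte 2 (0x5C): reg=0x62
Register before byte 3: 0x62
After XOR with byte 0x4E: 0x2C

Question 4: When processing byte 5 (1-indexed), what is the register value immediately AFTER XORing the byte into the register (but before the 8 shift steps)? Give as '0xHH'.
Answer: 0x1A

Derivation:
Register before byte 5: 0x66
Byte 5: 0x7C
0x66 XOR 0x7C = 0x1A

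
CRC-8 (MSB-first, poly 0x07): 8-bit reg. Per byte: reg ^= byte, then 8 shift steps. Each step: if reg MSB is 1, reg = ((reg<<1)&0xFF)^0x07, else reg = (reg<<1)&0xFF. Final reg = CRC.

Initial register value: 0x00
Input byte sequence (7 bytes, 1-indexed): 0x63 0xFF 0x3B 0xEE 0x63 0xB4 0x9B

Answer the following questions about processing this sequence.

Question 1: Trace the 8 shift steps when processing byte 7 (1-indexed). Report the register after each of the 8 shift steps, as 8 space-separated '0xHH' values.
Answer: 0x33 0x66 0xCC 0x9F 0x39 0x72 0xE4 0xCF

Derivation:
After byte 1 (0x63): reg=0x2E
After byte 2 (0xFF): reg=0x39
After byte 3 (0x3B): reg=0x0E
After byte 4 (0xEE): reg=0xAE
After byte 5 (0x63): reg=0x6D
After byte 6 (0xB4): reg=0x01
Register before byte 7: 0x01
After XOR with byte 0x9B: 0x9A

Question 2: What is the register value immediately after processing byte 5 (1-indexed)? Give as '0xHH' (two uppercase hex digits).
Answer: 0x6D

Derivation:
After byte 1 (0x63): reg=0x2E
After byte 2 (0xFF): reg=0x39
After byte 3 (0x3B): reg=0x0E
After byte 4 (0xEE): reg=0xAE
After byte 5 (0x63): reg=0x6D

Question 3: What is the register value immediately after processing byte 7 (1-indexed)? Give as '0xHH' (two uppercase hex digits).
Answer: 0xCF

Derivation:
After byte 1 (0x63): reg=0x2E
After byte 2 (0xFF): reg=0x39
After byte 3 (0x3B): reg=0x0E
After byte 4 (0xEE): reg=0xAE
After byte 5 (0x63): reg=0x6D
After byte 6 (0xB4): reg=0x01
After byte 7 (0x9B): reg=0xCF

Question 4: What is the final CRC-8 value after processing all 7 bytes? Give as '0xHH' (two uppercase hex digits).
After byte 1 (0x63): reg=0x2E
After byte 2 (0xFF): reg=0x39
After byte 3 (0x3B): reg=0x0E
After byte 4 (0xEE): reg=0xAE
After byte 5 (0x63): reg=0x6D
After byte 6 (0xB4): reg=0x01
After byte 7 (0x9B): reg=0xCF

Answer: 0xCF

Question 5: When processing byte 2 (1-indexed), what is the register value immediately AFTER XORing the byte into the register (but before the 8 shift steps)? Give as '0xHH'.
Answer: 0xD1

Derivation:
Register before byte 2: 0x2E
Byte 2: 0xFF
0x2E XOR 0xFF = 0xD1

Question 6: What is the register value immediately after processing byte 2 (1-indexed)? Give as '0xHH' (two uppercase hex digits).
After byte 1 (0x63): reg=0x2E
After byte 2 (0xFF): reg=0x39

Answer: 0x39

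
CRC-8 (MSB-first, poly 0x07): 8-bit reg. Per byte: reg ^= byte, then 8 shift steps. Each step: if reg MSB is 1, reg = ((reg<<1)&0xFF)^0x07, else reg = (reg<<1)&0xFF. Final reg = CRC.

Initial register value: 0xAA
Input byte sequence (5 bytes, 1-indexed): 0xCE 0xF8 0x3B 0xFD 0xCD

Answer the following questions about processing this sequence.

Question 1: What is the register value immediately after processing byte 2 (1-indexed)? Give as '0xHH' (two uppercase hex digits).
Answer: 0x47

Derivation:
After byte 1 (0xCE): reg=0x3B
After byte 2 (0xF8): reg=0x47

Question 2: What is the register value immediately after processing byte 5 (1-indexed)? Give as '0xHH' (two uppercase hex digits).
Answer: 0x0D

Derivation:
After byte 1 (0xCE): reg=0x3B
After byte 2 (0xF8): reg=0x47
After byte 3 (0x3B): reg=0x73
After byte 4 (0xFD): reg=0xA3
After byte 5 (0xCD): reg=0x0D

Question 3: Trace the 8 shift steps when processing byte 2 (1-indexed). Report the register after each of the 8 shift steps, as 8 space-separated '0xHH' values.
After byte 1 (0xCE): reg=0x3B
Register before byte 2: 0x3B
After XOR with byte 0xF8: 0xC3

Answer: 0x81 0x05 0x0A 0x14 0x28 0x50 0xA0 0x47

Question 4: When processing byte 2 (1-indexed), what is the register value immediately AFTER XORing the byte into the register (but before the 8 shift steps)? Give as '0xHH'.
Answer: 0xC3

Derivation:
Register before byte 2: 0x3B
Byte 2: 0xF8
0x3B XOR 0xF8 = 0xC3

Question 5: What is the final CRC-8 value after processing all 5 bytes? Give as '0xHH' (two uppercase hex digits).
Answer: 0x0D

Derivation:
After byte 1 (0xCE): reg=0x3B
After byte 2 (0xF8): reg=0x47
After byte 3 (0x3B): reg=0x73
After byte 4 (0xFD): reg=0xA3
After byte 5 (0xCD): reg=0x0D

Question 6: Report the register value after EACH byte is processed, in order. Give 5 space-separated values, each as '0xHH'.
0x3B 0x47 0x73 0xA3 0x0D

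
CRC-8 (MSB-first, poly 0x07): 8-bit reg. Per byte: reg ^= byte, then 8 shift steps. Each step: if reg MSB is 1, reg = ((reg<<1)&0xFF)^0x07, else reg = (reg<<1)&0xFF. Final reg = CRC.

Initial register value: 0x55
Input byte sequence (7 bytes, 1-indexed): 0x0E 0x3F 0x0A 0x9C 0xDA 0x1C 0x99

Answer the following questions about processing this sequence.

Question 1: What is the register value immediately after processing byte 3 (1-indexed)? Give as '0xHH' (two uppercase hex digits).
Answer: 0xC4

Derivation:
After byte 1 (0x0E): reg=0x86
After byte 2 (0x3F): reg=0x26
After byte 3 (0x0A): reg=0xC4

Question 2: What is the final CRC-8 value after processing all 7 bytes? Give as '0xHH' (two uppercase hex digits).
Answer: 0x89

Derivation:
After byte 1 (0x0E): reg=0x86
After byte 2 (0x3F): reg=0x26
After byte 3 (0x0A): reg=0xC4
After byte 4 (0x9C): reg=0x8F
After byte 5 (0xDA): reg=0xAC
After byte 6 (0x1C): reg=0x19
After byte 7 (0x99): reg=0x89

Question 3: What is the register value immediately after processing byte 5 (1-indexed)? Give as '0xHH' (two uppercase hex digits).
After byte 1 (0x0E): reg=0x86
After byte 2 (0x3F): reg=0x26
After byte 3 (0x0A): reg=0xC4
After byte 4 (0x9C): reg=0x8F
After byte 5 (0xDA): reg=0xAC

Answer: 0xAC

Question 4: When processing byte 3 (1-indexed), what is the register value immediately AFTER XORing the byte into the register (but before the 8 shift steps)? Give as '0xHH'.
Register before byte 3: 0x26
Byte 3: 0x0A
0x26 XOR 0x0A = 0x2C

Answer: 0x2C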